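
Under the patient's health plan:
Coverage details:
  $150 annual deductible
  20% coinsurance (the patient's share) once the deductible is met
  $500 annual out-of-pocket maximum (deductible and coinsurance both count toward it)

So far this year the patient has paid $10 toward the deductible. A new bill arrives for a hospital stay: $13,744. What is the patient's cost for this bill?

Deductible still to meet: $150 − $10 = $140.
The remaining $13,604 (= $13,744 − $140) moves to coinsurance.
Patient's 20% share of $13,604 is $2,720.80.
That puts the patient's cost at $140 + $2,720.80 = $2,860.80 before any cap.
Adding $2,860.80 to the $10 already spent would give $2,870.80, which exceeds the $500 cap; the patient pays just $500 − $10 = $490.

$490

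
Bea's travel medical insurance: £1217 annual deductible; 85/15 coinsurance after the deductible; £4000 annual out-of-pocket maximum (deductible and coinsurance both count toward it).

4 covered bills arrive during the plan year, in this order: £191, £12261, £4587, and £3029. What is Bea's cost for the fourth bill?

Claim 1 (£191): fully absorbed by the deductible. Traveler pays £191; OOP now £191.
Claim 2 (£12261): £1026 to deductible, leaving £11235; 15% of £11235 = £1685.25. Traveler owes £2711.25 (running OOP £2902.25).
Claim 3 (£4587): deductible met; 15% of £4587 = £688.05. Traveler pays £688.05; OOP now £3590.30.
Claim 4 (£3029): 15% coinsurance on £3029 = £454.35. Adding that to £3590.30 gives £4044.65, past the £4000 cap; traveler pays only £4000 − £3590.30 = £409.70.

£409.70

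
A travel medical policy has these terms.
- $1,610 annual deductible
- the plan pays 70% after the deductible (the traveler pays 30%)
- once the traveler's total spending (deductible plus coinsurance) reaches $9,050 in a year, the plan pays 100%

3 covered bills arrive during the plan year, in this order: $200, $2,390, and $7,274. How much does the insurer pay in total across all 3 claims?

Claim 1 — $200: fully absorbed by the deductible. Traveler pays $200; OOP now $200. Plan pays $200 − $200 = $0.
Claim 2 — $2,390: $1,410 to deductible, leaving $980; traveler's 30% is $294. Traveler owes $1,704 (running OOP $1,904). Insurer: $2,390 − $1,704 = $686.
Claim 3 — $7,274: 30% coinsurance on $7,274 = $2,182.20. Cost to traveler: $2,182.20. OOP to date $4,086.20. Insurer: $7,274 − $2,182.20 = $5,091.80.
Insurer total = bills − traveler's total = $9,864 − $4,086.20 = $5,777.80.

$5,777.80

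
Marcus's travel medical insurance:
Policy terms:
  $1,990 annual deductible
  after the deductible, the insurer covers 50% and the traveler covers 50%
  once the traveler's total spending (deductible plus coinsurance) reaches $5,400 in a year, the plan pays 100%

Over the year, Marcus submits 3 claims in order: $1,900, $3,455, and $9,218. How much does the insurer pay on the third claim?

Bill 1, $1,900: fully absorbed by the deductible. Traveler pays $1,900; OOP now $1,900. Insurer: $1,900 − $1,900 = $0.
Bill 2, $3,455: $90 to deductible, leaving $3,365; traveler's 50% is $1,682.50. Cost to traveler: $1,772.50. OOP to date $3,672.50. Insurer: $3,455 − $1,772.50 = $1,682.50.
Bill 3, $9,218: deductible met; 50% of $9,218 = $4,609. Adding that to $3,672.50 gives $8,281.50, past the $5,400 cap; traveler pays only $5,400 − $3,672.50 = $1,727.50. Plan pays $9,218 − $1,727.50 = $7,490.50.

$7,490.50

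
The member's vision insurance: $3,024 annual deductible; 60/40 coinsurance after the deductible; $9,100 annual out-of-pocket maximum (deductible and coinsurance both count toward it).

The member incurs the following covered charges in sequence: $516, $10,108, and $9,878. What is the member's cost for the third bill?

$3,036

Bill 1, $516: all of it applies to the deductible. Member owes $516 (running OOP $516).
Bill 2, $10,108: $2,508 finishes the deductible; $7,600 goes to coinsurance; 40% of $7,600 = $3,040. Cost to member: $5,548. OOP to date $6,064.
Bill 3, $9,878: deductible already satisfied, so member's share is 40% × $9,878 = $3,951.20. OOP would hit $10,015.20 > $9,100, so the cap limits the member to $9,100 − $6,064 = $3,036.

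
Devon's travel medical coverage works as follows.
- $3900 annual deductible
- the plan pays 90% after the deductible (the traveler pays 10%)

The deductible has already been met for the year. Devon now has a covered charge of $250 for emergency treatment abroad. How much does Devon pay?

$25

The deductible is already satisfied, so the full bill goes to coinsurance.
Coinsurance: $250 × 10% = $25.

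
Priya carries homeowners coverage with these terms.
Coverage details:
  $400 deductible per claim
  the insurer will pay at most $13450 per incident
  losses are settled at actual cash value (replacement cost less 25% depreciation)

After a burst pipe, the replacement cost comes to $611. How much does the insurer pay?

At 25% depreciation, ACV = $611 − $152.75 = $458.25.
Subtract the deductible: $458.25 − $400 = $58.25.
$58.25 is within the $13450 limit, so the insurer pays $58.25.

$58.25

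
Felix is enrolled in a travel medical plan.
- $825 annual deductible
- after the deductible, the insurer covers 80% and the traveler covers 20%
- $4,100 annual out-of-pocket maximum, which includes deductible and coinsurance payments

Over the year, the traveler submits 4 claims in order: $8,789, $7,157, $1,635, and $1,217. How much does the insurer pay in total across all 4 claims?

$14,698

Claim 1 — $8,789: $825 finishes the deductible; $7,964 goes to coinsurance; traveler's 20% is $1,592.80. Traveler owes $2,417.80 (running OOP $2,417.80). Plan pays $8,789 − $2,417.80 = $6,371.20.
Claim 2 — $7,157: deductible already satisfied, so traveler's share is 20% × $7,157 = $1,431.40. Traveler owes $1,431.40 (running OOP $3,849.20). Plan pays $7,157 − $1,431.40 = $5,725.60.
Claim 3 — $1,635: 20% coinsurance on $1,635 = $327. Adding that to $3,849.20 gives $4,176.20, past the $4,100 cap; traveler pays only $4,100 − $3,849.20 = $250.80. Plan pays $1,635 − $250.80 = $1,384.20.
Claim 4 — $1,217: deductible already satisfied, so traveler's share is 20% × $1,217 = $243.40. OOP would hit $4,343.40 > $4,100, so the cap limits the traveler to $4,100 − $4,100 = $0. Plan pays $1,217 − $0 = $1,217.
Insurer total: $6,371.20 + $5,725.60 + $1,384.20 + $1,217 = $14,698.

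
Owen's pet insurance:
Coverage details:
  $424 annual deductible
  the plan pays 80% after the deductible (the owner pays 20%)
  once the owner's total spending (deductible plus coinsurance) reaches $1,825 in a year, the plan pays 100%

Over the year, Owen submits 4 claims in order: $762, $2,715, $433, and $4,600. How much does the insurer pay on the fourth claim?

Bill 1, $762: $424 finishes the deductible; $338 goes to coinsurance; coinsurance $338 × 20% = $67.60. Owner pays $491.60; OOP now $491.60. Insurer: $762 − $491.60 = $270.40.
Bill 2, $2,715: 20% coinsurance on $2,715 = $543. Owner pays $543; OOP now $1,034.60. Plan pays $2,715 − $543 = $2,172.
Bill 3, $433: 20% coinsurance on $433 = $86.60. Owner owes $86.60 (running OOP $1,121.20). Insurer: $433 − $86.60 = $346.40.
Bill 4, $4,600: 20% coinsurance on $4,600 = $920. Adding that to $1,121.20 gives $2,041.20, past the $1,825 cap; owner pays only $1,825 − $1,121.20 = $703.80. Insurer: $4,600 − $703.80 = $3,896.20.

$3,896.20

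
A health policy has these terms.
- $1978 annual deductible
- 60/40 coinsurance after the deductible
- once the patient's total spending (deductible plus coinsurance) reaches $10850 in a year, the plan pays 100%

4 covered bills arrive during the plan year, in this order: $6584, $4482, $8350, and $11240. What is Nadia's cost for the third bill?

Claim 1 ($6584): $1978 to deductible, leaving $4606; coinsurance $4606 × 40% = $1842.40. Patient pays $3820.40; OOP now $3820.40.
Claim 2 ($4482): deductible met; 40% of $4482 = $1792.80. Cost to patient: $1792.80. OOP to date $5613.20.
Claim 3 ($8350): deductible already satisfied, so patient's share is 40% × $8350 = $3340. Patient owes $3340 (running OOP $8953.20).

$3340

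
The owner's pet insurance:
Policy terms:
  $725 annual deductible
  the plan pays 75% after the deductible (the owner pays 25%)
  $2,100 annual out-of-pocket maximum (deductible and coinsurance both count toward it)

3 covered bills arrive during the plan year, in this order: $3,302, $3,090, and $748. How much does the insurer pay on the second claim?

Bill 1, $3,302: $725 finishes the deductible; $2,577 goes to coinsurance; owner's 25% is $644.25. Owner pays $1,369.25; OOP now $1,369.25. Insurer: $3,302 − $1,369.25 = $1,932.75.
Bill 2, $3,090: 25% coinsurance on $3,090 = $772.50. That would push OOP to $2,141.75, over the $2,100 cap, so owner pays $2,100 − $1,369.25 = $730.75. Plan pays $3,090 − $730.75 = $2,359.25.

$2,359.25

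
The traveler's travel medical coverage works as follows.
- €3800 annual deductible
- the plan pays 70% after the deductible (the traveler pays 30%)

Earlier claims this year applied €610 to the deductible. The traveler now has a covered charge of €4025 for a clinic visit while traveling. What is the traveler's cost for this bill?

€610 of the €3800 deductible is already met, leaving €3190.
The remaining €835 (= €4025 − €3190) moves to coinsurance.
Traveler's 30% share of €835 is €250.50.
So the traveler owes €3190 + €250.50 = €3440.50.

€3440.50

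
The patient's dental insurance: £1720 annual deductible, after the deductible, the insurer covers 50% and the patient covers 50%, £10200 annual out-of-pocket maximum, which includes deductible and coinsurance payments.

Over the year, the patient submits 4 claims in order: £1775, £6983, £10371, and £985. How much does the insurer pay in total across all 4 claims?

£9914

Claim 1 (£1775): deductible takes £1720, £55 remains; patient's 50% is £27.50. Patient owes £1747.50 (running OOP £1747.50). Insurer: £1775 − £1747.50 = £27.50.
Claim 2 (£6983): deductible met; 50% of £6983 = £3491.50. Patient pays £3491.50; OOP now £5239. Plan pays £6983 − £3491.50 = £3491.50.
Claim 3 (£10371): deductible met; 50% of £10371 = £5185.50. OOP would hit £10424.50 > £10200, so the cap limits the patient to £10200 − £5239 = £4961. Insurer: £10371 − £4961 = £5410.
Claim 4 (£985): 50% coinsurance on £985 = £492.50. That would push OOP to £10692.50, over the £10200 cap, so patient pays £10200 − £10200 = £0. Insurer: £985 − £0 = £985.
Insurer total: £27.50 + £3491.50 + £5410 + £985 = £9914.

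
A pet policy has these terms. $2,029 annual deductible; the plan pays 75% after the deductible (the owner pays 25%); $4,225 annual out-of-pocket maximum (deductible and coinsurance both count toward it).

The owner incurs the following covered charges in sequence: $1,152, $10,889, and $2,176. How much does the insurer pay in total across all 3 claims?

$9,992

Claim 1 ($1,152): all of it applies to the deductible. Owner pays $1,152; OOP now $1,152. Plan pays $1,152 − $1,152 = $0.
Claim 2 ($10,889): deductible takes $877, $10,012 remains; coinsurance $10,012 × 25% = $2,503. Deductible plus coinsurance: $877 + $2,503 = $3,380. That would push OOP to $4,532, over the $4,225 cap, so owner pays $4,225 − $1,152 = $3,073. Insurer: $10,889 − $3,073 = $7,816.
Claim 3 ($2,176): deductible already satisfied, so owner's share is 25% × $2,176 = $544. Adding that to $4,225 gives $4,769, past the $4,225 cap; owner pays only $4,225 − $4,225 = $0. Plan pays $2,176 − $0 = $2,176.
Insurer total = bills − owner's total = $14,217 − $4,225 = $9,992.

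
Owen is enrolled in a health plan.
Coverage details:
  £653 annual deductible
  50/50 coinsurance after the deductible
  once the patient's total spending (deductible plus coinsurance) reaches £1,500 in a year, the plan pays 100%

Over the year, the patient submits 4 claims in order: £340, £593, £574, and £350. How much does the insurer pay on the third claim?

£287

Claim 1 (£340): fully absorbed by the deductible. Patient pays £340; OOP now £340. Plan pays £340 − £340 = £0.
Claim 2 (£593): £313 to deductible, leaving £280; coinsurance £280 × 50% = £140. Patient pays £453; OOP now £793. Plan pays £593 − £453 = £140.
Claim 3 (£574): deductible met; 50% of £574 = £287. Patient pays £287; OOP now £1,080. Insurer: £574 − £287 = £287.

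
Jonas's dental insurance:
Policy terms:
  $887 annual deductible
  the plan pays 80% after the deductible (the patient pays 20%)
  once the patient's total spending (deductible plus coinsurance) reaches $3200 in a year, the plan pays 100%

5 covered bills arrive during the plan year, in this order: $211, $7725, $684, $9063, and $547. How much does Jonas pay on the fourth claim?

$766.40

Bill 1, $211: entire amount goes to the deductible. Cost to patient: $211. OOP to date $211.
Bill 2, $7725: $676 to deductible, leaving $7049; 20% of $7049 = $1409.80. Patient owes $2085.80 (running OOP $2296.80).
Bill 3, $684: deductible met; 20% of $684 = $136.80. Patient owes $136.80 (running OOP $2433.60).
Bill 4, $9063: deductible already satisfied, so patient's share is 20% × $9063 = $1812.60. Adding that to $2433.60 gives $4246.20, past the $3200 cap; patient pays only $3200 − $2433.60 = $766.40.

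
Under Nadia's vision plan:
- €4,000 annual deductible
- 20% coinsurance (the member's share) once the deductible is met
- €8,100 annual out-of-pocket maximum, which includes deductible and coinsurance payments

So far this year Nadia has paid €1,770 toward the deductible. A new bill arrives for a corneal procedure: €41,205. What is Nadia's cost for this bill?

€6,330

€1,770 of the €4,000 deductible is already met, leaving €2,230.
The remaining €38,975 (= €41,205 − €2,230) moves to coinsurance.
20% of €38,975 = €7,795 falls to the member.
That puts the member's cost at €2,230 + €7,795 = €10,025 before any cap.
That would bring total out-of-pocket to €11,795, past the €8,100 cap. The member is capped at €8,100 − €1,770 = €6,330 on this claim.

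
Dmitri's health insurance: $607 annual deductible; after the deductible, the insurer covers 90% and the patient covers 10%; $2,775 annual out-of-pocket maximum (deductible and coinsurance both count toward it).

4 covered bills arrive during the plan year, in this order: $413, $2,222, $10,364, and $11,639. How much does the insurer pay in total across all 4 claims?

$21,863

#1 ($413): all of it applies to the deductible. Cost to patient: $413. OOP to date $413. Plan pays $413 − $413 = $0.
#2 ($2,222): $194 to deductible, leaving $2,028; coinsurance $2,028 × 10% = $202.80. Patient pays $396.80; OOP now $809.80. Insurer: $2,222 − $396.80 = $1,825.20.
#3 ($10,364): deductible already satisfied, so patient's share is 10% × $10,364 = $1,036.40. Patient owes $1,036.40 (running OOP $1,846.20). Plan pays $10,364 − $1,036.40 = $9,327.60.
#4 ($11,639): deductible met; 10% of $11,639 = $1,163.90. Adding that to $1,846.20 gives $3,010.10, past the $2,775 cap; patient pays only $2,775 − $1,846.20 = $928.80. Insurer: $11,639 − $928.80 = $10,710.20.
Insurer total: $0 + $1,825.20 + $9,327.60 + $10,710.20 = $21,863.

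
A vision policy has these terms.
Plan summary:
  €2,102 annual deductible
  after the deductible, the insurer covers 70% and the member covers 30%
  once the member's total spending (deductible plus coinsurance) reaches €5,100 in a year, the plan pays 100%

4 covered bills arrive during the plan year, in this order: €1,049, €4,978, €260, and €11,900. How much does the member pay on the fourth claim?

Claim 1 (€1,049): fully absorbed by the deductible. Cost to member: €1,049. OOP to date €1,049.
Claim 2 (€4,978): deductible takes €1,053, €3,925 remains; coinsurance €3,925 × 30% = €1,177.50. Cost to member: €2,230.50. OOP to date €3,279.50.
Claim 3 (€260): 30% coinsurance on €260 = €78. Cost to member: €78. OOP to date €3,357.50.
Claim 4 (€11,900): deductible met; 30% of €11,900 = €3,570. Adding that to €3,357.50 gives €6,927.50, past the €5,100 cap; member pays only €5,100 − €3,357.50 = €1,742.50.

€1,742.50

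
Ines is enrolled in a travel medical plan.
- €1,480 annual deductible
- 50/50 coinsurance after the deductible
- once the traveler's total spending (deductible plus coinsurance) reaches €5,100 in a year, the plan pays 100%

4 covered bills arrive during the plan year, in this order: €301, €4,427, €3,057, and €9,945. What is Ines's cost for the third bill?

€1,528.50

Bill 1, €301: all of it applies to the deductible. Cost to traveler: €301. OOP to date €301.
Bill 2, €4,427: deductible takes €1,179, €3,248 remains; coinsurance €3,248 × 50% = €1,624. Cost to traveler: €2,803. OOP to date €3,104.
Bill 3, €3,057: deductible met; 50% of €3,057 = €1,528.50. Cost to traveler: €1,528.50. OOP to date €4,632.50.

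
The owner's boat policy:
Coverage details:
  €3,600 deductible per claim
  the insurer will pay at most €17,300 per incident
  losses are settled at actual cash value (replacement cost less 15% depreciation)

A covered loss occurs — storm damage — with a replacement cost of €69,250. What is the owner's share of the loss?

€51,950

Actual cash value after 15% depreciation: €69,250 × 85% = €58,862.50.
After the deductible, €58,862.50 − €3,600 = €55,262.50 remains.
€55,262.50 exceeds the €17,300 limit, so the insurer pays the limit: €17,300.
Out of pocket: €69,250 − €17,300 = €51,950.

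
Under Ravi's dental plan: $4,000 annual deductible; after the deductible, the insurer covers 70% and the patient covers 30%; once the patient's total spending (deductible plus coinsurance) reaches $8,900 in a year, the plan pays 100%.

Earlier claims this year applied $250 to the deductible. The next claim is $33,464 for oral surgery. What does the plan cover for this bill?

Deductible still to meet: $4,000 − $250 = $3,750.
After the $3,750 deductible portion, $33,464 − $3,750 = $29,714 is subject to coinsurance.
Patient's 30% share of $29,714 is $8,914.20.
So the patient owes $3,750 + $8,914.20 = $12,664.20 before any cap.
Adding $12,664.20 to the $250 already spent would give $12,914.20, which exceeds the $8,900 cap; the patient pays just $8,900 − $250 = $8,650.
The insurer covers the remainder: $33,464 − $8,650 = $24,814.

$24,814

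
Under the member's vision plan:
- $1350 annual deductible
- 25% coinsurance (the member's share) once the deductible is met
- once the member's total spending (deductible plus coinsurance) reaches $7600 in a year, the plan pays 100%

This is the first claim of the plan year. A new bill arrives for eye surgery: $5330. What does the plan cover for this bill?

$2985

The full $1350 deductible is still open; $1350 of this bill applies to it.
The remaining $3980 (= $5330 − $1350) moves to coinsurance.
25% of $3980 = $995 falls to the member.
Member responsibility before any cap: $1350 + $995 = $2345.
Total out-of-pocket so far would be $0 + $2345 = $2345, below the $7600 cap — no reduction.
The plan picks up $5330 − $2345 = $2985.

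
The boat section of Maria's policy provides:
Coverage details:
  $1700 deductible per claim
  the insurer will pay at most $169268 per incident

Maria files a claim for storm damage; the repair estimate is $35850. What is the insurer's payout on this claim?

$34150

Subtract the deductible: $35850 − $1700 = $34150.
That's under the $169268 cap, so the insurer reimburses the full $34150.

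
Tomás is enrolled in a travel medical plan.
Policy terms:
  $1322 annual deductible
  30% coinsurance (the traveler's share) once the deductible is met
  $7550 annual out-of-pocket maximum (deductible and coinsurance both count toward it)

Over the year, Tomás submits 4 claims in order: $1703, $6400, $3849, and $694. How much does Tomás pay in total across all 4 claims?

$4719.20

#1 ($1703): $1322 to deductible, leaving $381; coinsurance $381 × 30% = $114.30. Traveler owes $1436.30 (running OOP $1436.30).
#2 ($6400): deductible already satisfied, so traveler's share is 30% × $6400 = $1920. Traveler pays $1920; OOP now $3356.30.
#3 ($3849): 30% coinsurance on $3849 = $1154.70. Cost to traveler: $1154.70. OOP to date $4511.
#4 ($694): 30% coinsurance on $694 = $208.20. Traveler pays $208.20; OOP now $4719.20.
Total paid by the traveler: $1436.30 + $1920 + $1154.70 + $208.20 = $4719.20.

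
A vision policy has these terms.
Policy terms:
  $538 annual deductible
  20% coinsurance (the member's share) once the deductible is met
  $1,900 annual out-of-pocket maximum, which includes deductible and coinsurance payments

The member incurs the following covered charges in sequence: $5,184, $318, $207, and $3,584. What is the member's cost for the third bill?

$41.40

Bill 1, $5,184: $538 finishes the deductible; $4,646 goes to coinsurance; 20% of $4,646 = $929.20. Cost to member: $1,467.20. OOP to date $1,467.20.
Bill 2, $318: deductible already satisfied, so member's share is 20% × $318 = $63.60. Member owes $63.60 (running OOP $1,530.80).
Bill 3, $207: deductible met; 20% of $207 = $41.40. Cost to member: $41.40. OOP to date $1,572.20.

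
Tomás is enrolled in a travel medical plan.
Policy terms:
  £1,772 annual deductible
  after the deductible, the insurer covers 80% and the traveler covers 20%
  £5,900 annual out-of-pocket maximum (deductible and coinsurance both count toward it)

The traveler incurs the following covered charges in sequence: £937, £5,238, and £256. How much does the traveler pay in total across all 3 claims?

£2,703.80

#1 (£937): fully absorbed by the deductible. Traveler pays £937; OOP now £937.
#2 (£5,238): £835 finishes the deductible; £4,403 goes to coinsurance; coinsurance £4,403 × 20% = £880.60. Traveler owes £1,715.60 (running OOP £2,652.60).
#3 (£256): deductible met; 20% of £256 = £51.20. Traveler pays £51.20; OOP now £2,703.80.
Total paid by the traveler: £937 + £1,715.60 + £51.20 = £2,703.80.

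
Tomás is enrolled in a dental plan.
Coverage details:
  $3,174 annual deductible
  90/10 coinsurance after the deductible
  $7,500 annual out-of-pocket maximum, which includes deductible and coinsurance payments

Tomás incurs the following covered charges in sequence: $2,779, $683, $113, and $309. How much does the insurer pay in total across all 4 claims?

Claim 1 — $2,779: fully absorbed by the deductible. Patient owes $2,779 (running OOP $2,779). Plan pays $2,779 − $2,779 = $0.
Claim 2 — $683: $395 finishes the deductible; $288 goes to coinsurance; coinsurance $288 × 10% = $28.80. Patient pays $423.80; OOP now $3,202.80. Insurer: $683 − $423.80 = $259.20.
Claim 3 — $113: 10% coinsurance on $113 = $11.30. Patient owes $11.30 (running OOP $3,214.10). Plan pays $113 − $11.30 = $101.70.
Claim 4 — $309: 10% coinsurance on $309 = $30.90. Patient owes $30.90 (running OOP $3,245). Plan pays $309 − $30.90 = $278.10.
Insurer total: $0 + $259.20 + $101.70 + $278.10 = $639.

$639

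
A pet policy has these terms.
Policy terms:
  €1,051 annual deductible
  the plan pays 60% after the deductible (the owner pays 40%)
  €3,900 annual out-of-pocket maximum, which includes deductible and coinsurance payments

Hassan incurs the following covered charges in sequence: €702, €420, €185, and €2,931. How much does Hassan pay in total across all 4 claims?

#1 (€702): fully absorbed by the deductible. Owner pays €702; OOP now €702.
#2 (€420): €349 finishes the deductible; €71 goes to coinsurance; owner's 40% is €28.40. Owner pays €377.40; OOP now €1,079.40.
#3 (€185): 40% coinsurance on €185 = €74. Cost to owner: €74. OOP to date €1,153.40.
#4 (€2,931): deductible already satisfied, so owner's share is 40% × €2,931 = €1,172.40. Cost to owner: €1,172.40. OOP to date €2,325.80.
Total paid by the owner: €702 + €377.40 + €74 + €1,172.40 = €2,325.80.

€2,325.80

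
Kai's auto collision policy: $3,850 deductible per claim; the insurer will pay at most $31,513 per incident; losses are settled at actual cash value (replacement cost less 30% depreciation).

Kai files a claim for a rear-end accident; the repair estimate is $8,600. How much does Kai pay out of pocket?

$6,430

Actual cash value after 30% depreciation: $8,600 × 70% = $6,020.
After the deductible, $6,020 − $3,850 = $2,170 remains.
That's under the $31,513 cap, so the insurer reimburses the full $2,170.
Driver's share is the uncovered remainder: $8,600 − $2,170 = $6,430.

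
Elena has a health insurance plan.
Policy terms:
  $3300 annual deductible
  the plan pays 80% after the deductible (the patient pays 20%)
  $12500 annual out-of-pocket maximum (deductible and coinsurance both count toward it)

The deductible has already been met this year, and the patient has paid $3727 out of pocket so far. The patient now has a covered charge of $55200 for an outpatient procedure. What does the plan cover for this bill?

The deductible is already satisfied, so the full bill goes to coinsurance.
Patient's 20% share of $55200 is $11040.
Adding $11040 to the $3727 already spent would give $14767, which exceeds the $12500 cap; the patient pays just $12500 − $3727 = $8773.
Insurer pays the balance: $55200 − $8773 = $46427.

$46427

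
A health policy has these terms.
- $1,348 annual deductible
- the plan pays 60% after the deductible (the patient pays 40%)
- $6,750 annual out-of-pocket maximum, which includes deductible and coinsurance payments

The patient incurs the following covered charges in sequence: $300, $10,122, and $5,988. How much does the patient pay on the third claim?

$1,772.40

Claim 1 ($300): entire amount goes to the deductible. Cost to patient: $300. OOP to date $300.
Claim 2 ($10,122): deductible takes $1,048, $9,074 remains; 40% of $9,074 = $3,629.60. Cost to patient: $4,677.60. OOP to date $4,977.60.
Claim 3 ($5,988): deductible met; 40% of $5,988 = $2,395.20. Adding that to $4,977.60 gives $7,372.80, past the $6,750 cap; patient pays only $6,750 − $4,977.60 = $1,772.40.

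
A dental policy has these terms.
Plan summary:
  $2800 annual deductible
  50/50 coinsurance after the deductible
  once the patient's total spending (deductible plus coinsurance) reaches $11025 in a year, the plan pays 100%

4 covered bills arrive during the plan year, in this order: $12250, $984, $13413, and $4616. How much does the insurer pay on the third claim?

$10405

Claim 1 ($12250): $2800 to deductible, leaving $9450; patient's 50% is $4725. Cost to patient: $7525. OOP to date $7525. Plan pays $12250 − $7525 = $4725.
Claim 2 ($984): deductible met; 50% of $984 = $492. Patient pays $492; OOP now $8017. Insurer: $984 − $492 = $492.
Claim 3 ($13413): deductible met; 50% of $13413 = $6706.50. OOP would hit $14723.50 > $11025, so the cap limits the patient to $11025 − $8017 = $3008. Plan pays $13413 − $3008 = $10405.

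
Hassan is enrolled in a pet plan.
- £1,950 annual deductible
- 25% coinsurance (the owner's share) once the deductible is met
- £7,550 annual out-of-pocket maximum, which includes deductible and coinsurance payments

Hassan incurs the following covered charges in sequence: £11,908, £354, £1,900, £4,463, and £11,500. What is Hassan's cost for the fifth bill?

£1,431.25

Claim 1 (£11,908): £1,950 finishes the deductible; £9,958 goes to coinsurance; 25% of £9,958 = £2,489.50. Owner pays £4,439.50; OOP now £4,439.50.
Claim 2 (£354): deductible already satisfied, so owner's share is 25% × £354 = £88.50. Owner owes £88.50 (running OOP £4,528).
Claim 3 (£1,900): deductible already satisfied, so owner's share is 25% × £1,900 = £475. Owner owes £475 (running OOP £5,003).
Claim 4 (£4,463): deductible met; 25% of £4,463 = £1,115.75. Owner owes £1,115.75 (running OOP £6,118.75).
Claim 5 (£11,500): 25% coinsurance on £11,500 = £2,875. OOP would hit £8,993.75 > £7,550, so the cap limits the owner to £7,550 − £6,118.75 = £1,431.25.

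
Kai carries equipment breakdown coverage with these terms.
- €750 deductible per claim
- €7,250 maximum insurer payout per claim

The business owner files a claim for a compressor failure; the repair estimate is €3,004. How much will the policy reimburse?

Less the €750 deductible: €3,004 − €750 = €2,254.
€2,254 is within the €7,250 limit, so the insurer pays €2,254.

€2,254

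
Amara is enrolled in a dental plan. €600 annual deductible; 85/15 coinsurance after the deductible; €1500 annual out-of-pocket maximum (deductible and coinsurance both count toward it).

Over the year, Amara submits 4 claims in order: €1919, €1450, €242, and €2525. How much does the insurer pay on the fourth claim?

Claim 1 (€1919): €600 finishes the deductible; €1319 goes to coinsurance; 15% of €1319 = €197.85. Patient owes €797.85 (running OOP €797.85). Insurer: €1919 − €797.85 = €1121.15.
Claim 2 (€1450): deductible already satisfied, so patient's share is 15% × €1450 = €217.50. Cost to patient: €217.50. OOP to date €1015.35. Insurer: €1450 − €217.50 = €1232.50.
Claim 3 (€242): 15% coinsurance on €242 = €36.30. Patient pays €36.30; OOP now €1051.65. Insurer: €242 − €36.30 = €205.70.
Claim 4 (€2525): deductible already satisfied, so patient's share is 15% × €2525 = €378.75. Cost to patient: €378.75. OOP to date €1430.40. Insurer: €2525 − €378.75 = €2146.25.

€2146.25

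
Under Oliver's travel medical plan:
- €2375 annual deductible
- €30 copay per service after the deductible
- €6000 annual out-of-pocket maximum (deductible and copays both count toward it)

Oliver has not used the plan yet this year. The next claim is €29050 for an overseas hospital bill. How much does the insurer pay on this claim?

€26645

The full €2375 deductible is still open; €2375 of this bill applies to it.
That leaves €29050 − €2375 = €26675 for the copay.
Copay on this service: €30.
Traveler responsibility before any cap: €2375 + €30 = €2405.
Cumulative spending €0 + €2405 = €2405 stays under the €6000 maximum.
The plan picks up €29050 − €2405 = €26645.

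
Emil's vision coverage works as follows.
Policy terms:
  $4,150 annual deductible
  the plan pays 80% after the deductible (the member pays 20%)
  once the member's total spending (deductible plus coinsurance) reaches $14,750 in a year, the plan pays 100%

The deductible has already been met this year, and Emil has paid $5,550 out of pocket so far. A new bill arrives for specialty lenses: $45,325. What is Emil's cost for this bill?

The deductible is already satisfied, so the full bill goes to coinsurance.
Coinsurance: $45,325 × 20% = $9,065.
Total out-of-pocket so far would be $5,550 + $9,065 = $14,615, below the $14,750 cap — no reduction.

$9,065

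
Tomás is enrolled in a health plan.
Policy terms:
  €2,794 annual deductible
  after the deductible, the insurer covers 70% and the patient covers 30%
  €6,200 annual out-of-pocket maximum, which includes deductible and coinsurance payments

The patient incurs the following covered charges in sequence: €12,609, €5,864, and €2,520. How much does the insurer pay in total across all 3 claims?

€14,793

Claim 1 (€12,609): deductible takes €2,794, €9,815 remains; 30% of €9,815 = €2,944.50. Cost to patient: €5,738.50. OOP to date €5,738.50. Plan pays €12,609 − €5,738.50 = €6,870.50.
Claim 2 (€5,864): 30% coinsurance on €5,864 = €1,759.20. OOP would hit €7,497.70 > €6,200, so the cap limits the patient to €6,200 − €5,738.50 = €461.50. Plan pays €5,864 − €461.50 = €5,402.50.
Claim 3 (€2,520): deductible met; 30% of €2,520 = €756. Adding that to €6,200 gives €6,956, past the €6,200 cap; patient pays only €6,200 − €6,200 = €0. Plan pays €2,520 − €0 = €2,520.
Insurer total = bills − patient's total = €20,993 − €6,200 = €14,793.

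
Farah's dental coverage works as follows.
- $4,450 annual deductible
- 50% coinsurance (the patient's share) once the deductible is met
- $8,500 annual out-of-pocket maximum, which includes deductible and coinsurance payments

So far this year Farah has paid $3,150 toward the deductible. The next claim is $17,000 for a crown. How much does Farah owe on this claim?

$5,350

Deductible still to meet: $4,450 − $3,150 = $1,300.
The remaining $15,700 (= $17,000 − $1,300) moves to coinsurance.
Coinsurance: $15,700 × 50% = $7,850.
That puts the patient's cost at $1,300 + $7,850 = $9,150 before any cap.
Adding $9,150 to the $3,150 already spent would give $12,300, which exceeds the $8,500 cap; the patient pays just $8,500 − $3,150 = $5,350.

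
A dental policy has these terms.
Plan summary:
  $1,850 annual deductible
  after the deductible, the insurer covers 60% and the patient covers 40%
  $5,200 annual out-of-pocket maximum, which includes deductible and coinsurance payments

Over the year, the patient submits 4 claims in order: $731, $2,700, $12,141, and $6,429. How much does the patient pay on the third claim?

Claim 1 ($731): fully absorbed by the deductible. Patient pays $731; OOP now $731.
Claim 2 ($2,700): $1,119 to deductible, leaving $1,581; coinsurance $1,581 × 40% = $632.40. Patient pays $1,751.40; OOP now $2,482.40.
Claim 3 ($12,141): deductible already satisfied, so patient's share is 40% × $12,141 = $4,856.40. Adding that to $2,482.40 gives $7,338.80, past the $5,200 cap; patient pays only $5,200 − $2,482.40 = $2,717.60.

$2,717.60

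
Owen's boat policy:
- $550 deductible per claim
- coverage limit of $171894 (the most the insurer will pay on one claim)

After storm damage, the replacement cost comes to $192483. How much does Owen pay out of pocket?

After the deductible, $192483 − $550 = $191933 remains.
Since $191933 > $171894, the payout is capped at $171894.
Out of pocket: $192483 − $171894 = $20589.

$20589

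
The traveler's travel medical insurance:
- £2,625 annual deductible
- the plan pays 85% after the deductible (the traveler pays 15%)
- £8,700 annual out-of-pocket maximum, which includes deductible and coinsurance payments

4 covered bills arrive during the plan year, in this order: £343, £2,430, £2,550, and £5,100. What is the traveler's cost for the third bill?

£382.50

Bill 1, £343: fully absorbed by the deductible. Traveler pays £343; OOP now £343.
Bill 2, £2,430: deductible takes £2,282, £148 remains; 15% of £148 = £22.20. Cost to traveler: £2,304.20. OOP to date £2,647.20.
Bill 3, £2,550: deductible already satisfied, so traveler's share is 15% × £2,550 = £382.50. Traveler owes £382.50 (running OOP £3,029.70).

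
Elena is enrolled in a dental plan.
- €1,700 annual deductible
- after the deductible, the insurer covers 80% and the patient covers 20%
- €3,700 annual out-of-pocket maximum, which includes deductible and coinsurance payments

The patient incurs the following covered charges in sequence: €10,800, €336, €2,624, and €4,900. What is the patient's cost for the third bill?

#1 (€10,800): deductible takes €1,700, €9,100 remains; coinsurance €9,100 × 20% = €1,820. Patient owes €3,520 (running OOP €3,520).
#2 (€336): deductible met; 20% of €336 = €67.20. Patient owes €67.20 (running OOP €3,587.20).
#3 (€2,624): deductible met; 20% of €2,624 = €524.80. That would push OOP to €4,112, over the €3,700 cap, so patient pays €3,700 − €3,587.20 = €112.80.

€112.80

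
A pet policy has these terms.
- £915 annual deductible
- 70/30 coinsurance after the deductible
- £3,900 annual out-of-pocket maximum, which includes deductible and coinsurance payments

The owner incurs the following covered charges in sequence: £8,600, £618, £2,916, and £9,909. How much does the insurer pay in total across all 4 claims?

Claim 1 — £8,600: £915 finishes the deductible; £7,685 goes to coinsurance; owner's 30% is £2,305.50. Cost to owner: £3,220.50. OOP to date £3,220.50. Insurer: £8,600 − £3,220.50 = £5,379.50.
Claim 2 — £618: deductible already satisfied, so owner's share is 30% × £618 = £185.40. Owner owes £185.40 (running OOP £3,405.90). Plan pays £618 − £185.40 = £432.60.
Claim 3 — £2,916: 30% coinsurance on £2,916 = £874.80. That would push OOP to £4,280.70, over the £3,900 cap, so owner pays £3,900 − £3,405.90 = £494.10. Plan pays £2,916 − £494.10 = £2,421.90.
Claim 4 — £9,909: 30% coinsurance on £9,909 = £2,972.70. Adding that to £3,900 gives £6,872.70, past the £3,900 cap; owner pays only £3,900 − £3,900 = £0. Insurer: £9,909 − £0 = £9,909.
Insurer total: £5,379.50 + £432.60 + £2,421.90 + £9,909 = £18,143.

£18,143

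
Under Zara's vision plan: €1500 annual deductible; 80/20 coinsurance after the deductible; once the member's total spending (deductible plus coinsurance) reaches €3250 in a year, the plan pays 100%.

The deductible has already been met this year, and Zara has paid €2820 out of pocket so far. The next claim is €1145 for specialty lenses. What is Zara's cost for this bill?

€229

The deductible is already satisfied, so the full bill goes to coinsurance.
Member's 20% share of €1145 is €229.
Cumulative spending €2820 + €229 = €3049 stays under the €3250 maximum.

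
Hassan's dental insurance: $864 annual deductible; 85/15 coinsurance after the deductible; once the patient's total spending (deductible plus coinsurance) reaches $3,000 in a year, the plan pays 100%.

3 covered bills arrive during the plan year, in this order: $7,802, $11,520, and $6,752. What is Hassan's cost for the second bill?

$1,095.30

Bill 1, $7,802: deductible takes $864, $6,938 remains; 15% of $6,938 = $1,040.70. Patient owes $1,904.70 (running OOP $1,904.70).
Bill 2, $11,520: deductible met; 15% of $11,520 = $1,728. Adding that to $1,904.70 gives $3,632.70, past the $3,000 cap; patient pays only $3,000 − $1,904.70 = $1,095.30.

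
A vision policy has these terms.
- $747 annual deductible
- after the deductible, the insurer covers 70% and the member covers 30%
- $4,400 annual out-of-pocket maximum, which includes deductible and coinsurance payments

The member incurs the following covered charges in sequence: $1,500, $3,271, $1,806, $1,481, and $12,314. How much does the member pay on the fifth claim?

$1,459.70

#1 ($1,500): deductible takes $747, $753 remains; coinsurance $753 × 30% = $225.90. Member owes $972.90 (running OOP $972.90).
#2 ($3,271): deductible already satisfied, so member's share is 30% × $3,271 = $981.30. Member owes $981.30 (running OOP $1,954.20).
#3 ($1,806): deductible already satisfied, so member's share is 30% × $1,806 = $541.80. Member pays $541.80; OOP now $2,496.
#4 ($1,481): deductible already satisfied, so member's share is 30% × $1,481 = $444.30. Member owes $444.30 (running OOP $2,940.30).
#5 ($12,314): deductible met; 30% of $12,314 = $3,694.20. Adding that to $2,940.30 gives $6,634.50, past the $4,400 cap; member pays only $4,400 − $2,940.30 = $1,459.70.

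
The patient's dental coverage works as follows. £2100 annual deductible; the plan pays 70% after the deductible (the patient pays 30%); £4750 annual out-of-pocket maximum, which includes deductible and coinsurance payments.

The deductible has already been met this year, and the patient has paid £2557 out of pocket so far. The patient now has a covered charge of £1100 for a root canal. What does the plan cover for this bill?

The deductible is already satisfied, so the full bill goes to coinsurance.
Coinsurance: £1100 × 30% = £330.
Total out-of-pocket so far would be £2557 + £330 = £2887, below the £4750 cap — no reduction.
The insurer covers the remainder: £1100 − £330 = £770.

£770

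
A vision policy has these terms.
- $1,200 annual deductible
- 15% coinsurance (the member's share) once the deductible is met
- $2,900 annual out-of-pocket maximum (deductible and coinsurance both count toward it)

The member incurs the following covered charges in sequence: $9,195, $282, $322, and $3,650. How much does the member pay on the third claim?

Claim 1 ($9,195): $1,200 to deductible, leaving $7,995; member's 15% is $1,199.25. Member owes $2,399.25 (running OOP $2,399.25).
Claim 2 ($282): deductible already satisfied, so member's share is 15% × $282 = $42.30. Cost to member: $42.30. OOP to date $2,441.55.
Claim 3 ($322): 15% coinsurance on $322 = $48.30. Cost to member: $48.30. OOP to date $2,489.85.

$48.30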